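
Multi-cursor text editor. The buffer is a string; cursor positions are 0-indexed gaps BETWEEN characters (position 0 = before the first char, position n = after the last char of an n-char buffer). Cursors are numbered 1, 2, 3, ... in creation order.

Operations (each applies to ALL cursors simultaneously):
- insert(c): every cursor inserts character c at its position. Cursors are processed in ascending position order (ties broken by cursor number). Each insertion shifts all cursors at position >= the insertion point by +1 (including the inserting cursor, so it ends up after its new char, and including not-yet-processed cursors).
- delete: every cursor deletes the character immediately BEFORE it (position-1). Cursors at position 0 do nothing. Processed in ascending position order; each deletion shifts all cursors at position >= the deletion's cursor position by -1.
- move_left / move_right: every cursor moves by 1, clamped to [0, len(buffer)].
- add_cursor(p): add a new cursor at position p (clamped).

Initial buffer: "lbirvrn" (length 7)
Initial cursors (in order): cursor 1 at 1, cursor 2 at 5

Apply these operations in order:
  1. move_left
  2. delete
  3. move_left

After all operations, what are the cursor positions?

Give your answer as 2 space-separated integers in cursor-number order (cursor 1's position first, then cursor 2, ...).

After op 1 (move_left): buffer="lbirvrn" (len 7), cursors c1@0 c2@4, authorship .......
After op 2 (delete): buffer="lbivrn" (len 6), cursors c1@0 c2@3, authorship ......
After op 3 (move_left): buffer="lbivrn" (len 6), cursors c1@0 c2@2, authorship ......

Answer: 0 2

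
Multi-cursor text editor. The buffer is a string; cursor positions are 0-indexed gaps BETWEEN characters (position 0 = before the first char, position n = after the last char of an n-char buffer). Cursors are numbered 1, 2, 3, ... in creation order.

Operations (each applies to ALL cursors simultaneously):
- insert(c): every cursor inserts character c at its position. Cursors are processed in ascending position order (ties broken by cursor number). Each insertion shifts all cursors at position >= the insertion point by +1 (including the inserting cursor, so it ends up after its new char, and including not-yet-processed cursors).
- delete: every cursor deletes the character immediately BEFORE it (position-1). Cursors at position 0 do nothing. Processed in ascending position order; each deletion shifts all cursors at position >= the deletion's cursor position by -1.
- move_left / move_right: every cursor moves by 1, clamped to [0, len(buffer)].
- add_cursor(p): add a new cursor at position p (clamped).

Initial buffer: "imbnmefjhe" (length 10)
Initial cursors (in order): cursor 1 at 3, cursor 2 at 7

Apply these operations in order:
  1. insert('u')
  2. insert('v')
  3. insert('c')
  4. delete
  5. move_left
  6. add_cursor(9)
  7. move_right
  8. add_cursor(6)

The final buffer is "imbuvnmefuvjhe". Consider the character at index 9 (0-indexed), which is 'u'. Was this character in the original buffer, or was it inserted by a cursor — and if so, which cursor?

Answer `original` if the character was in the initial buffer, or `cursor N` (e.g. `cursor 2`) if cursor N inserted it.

Answer: cursor 2

Derivation:
After op 1 (insert('u')): buffer="imbunmefujhe" (len 12), cursors c1@4 c2@9, authorship ...1....2...
After op 2 (insert('v')): buffer="imbuvnmefuvjhe" (len 14), cursors c1@5 c2@11, authorship ...11....22...
After op 3 (insert('c')): buffer="imbuvcnmefuvcjhe" (len 16), cursors c1@6 c2@13, authorship ...111....222...
After op 4 (delete): buffer="imbuvnmefuvjhe" (len 14), cursors c1@5 c2@11, authorship ...11....22...
After op 5 (move_left): buffer="imbuvnmefuvjhe" (len 14), cursors c1@4 c2@10, authorship ...11....22...
After op 6 (add_cursor(9)): buffer="imbuvnmefuvjhe" (len 14), cursors c1@4 c3@9 c2@10, authorship ...11....22...
After op 7 (move_right): buffer="imbuvnmefuvjhe" (len 14), cursors c1@5 c3@10 c2@11, authorship ...11....22...
After op 8 (add_cursor(6)): buffer="imbuvnmefuvjhe" (len 14), cursors c1@5 c4@6 c3@10 c2@11, authorship ...11....22...
Authorship (.=original, N=cursor N): . . . 1 1 . . . . 2 2 . . .
Index 9: author = 2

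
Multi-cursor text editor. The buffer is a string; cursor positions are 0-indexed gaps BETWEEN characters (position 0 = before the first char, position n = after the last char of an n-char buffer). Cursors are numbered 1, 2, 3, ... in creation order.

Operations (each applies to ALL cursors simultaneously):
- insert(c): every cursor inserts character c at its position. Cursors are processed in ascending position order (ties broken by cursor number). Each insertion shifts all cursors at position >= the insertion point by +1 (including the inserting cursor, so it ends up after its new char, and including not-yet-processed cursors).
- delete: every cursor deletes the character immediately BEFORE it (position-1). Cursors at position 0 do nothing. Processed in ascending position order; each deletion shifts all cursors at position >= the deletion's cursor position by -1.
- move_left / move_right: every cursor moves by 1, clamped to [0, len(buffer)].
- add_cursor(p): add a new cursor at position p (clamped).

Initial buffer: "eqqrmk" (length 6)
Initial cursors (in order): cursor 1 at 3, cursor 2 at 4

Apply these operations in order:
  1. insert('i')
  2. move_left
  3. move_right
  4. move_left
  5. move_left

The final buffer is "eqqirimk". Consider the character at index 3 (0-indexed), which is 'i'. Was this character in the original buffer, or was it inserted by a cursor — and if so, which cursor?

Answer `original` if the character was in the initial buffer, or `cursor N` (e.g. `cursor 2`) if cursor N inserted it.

After op 1 (insert('i')): buffer="eqqirimk" (len 8), cursors c1@4 c2@6, authorship ...1.2..
After op 2 (move_left): buffer="eqqirimk" (len 8), cursors c1@3 c2@5, authorship ...1.2..
After op 3 (move_right): buffer="eqqirimk" (len 8), cursors c1@4 c2@6, authorship ...1.2..
After op 4 (move_left): buffer="eqqirimk" (len 8), cursors c1@3 c2@5, authorship ...1.2..
After op 5 (move_left): buffer="eqqirimk" (len 8), cursors c1@2 c2@4, authorship ...1.2..
Authorship (.=original, N=cursor N): . . . 1 . 2 . .
Index 3: author = 1

Answer: cursor 1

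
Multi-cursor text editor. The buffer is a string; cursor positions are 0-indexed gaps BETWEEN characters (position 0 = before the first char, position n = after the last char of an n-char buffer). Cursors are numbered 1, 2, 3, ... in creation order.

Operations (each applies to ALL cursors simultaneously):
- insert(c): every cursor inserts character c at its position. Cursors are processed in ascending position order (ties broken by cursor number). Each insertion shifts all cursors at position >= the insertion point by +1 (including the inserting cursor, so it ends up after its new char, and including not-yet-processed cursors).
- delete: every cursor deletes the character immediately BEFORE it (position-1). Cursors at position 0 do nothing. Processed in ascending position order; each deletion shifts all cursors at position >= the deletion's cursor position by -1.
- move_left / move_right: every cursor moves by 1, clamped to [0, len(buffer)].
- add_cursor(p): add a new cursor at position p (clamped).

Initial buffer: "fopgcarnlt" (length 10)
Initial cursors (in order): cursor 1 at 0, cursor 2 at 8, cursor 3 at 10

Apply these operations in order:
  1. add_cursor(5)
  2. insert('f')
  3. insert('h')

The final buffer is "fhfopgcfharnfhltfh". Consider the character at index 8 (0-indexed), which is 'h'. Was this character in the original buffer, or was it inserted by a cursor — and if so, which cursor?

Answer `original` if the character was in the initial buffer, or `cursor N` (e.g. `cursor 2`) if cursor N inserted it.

After op 1 (add_cursor(5)): buffer="fopgcarnlt" (len 10), cursors c1@0 c4@5 c2@8 c3@10, authorship ..........
After op 2 (insert('f')): buffer="ffopgcfarnfltf" (len 14), cursors c1@1 c4@7 c2@11 c3@14, authorship 1.....4...2..3
After op 3 (insert('h')): buffer="fhfopgcfharnfhltfh" (len 18), cursors c1@2 c4@9 c2@14 c3@18, authorship 11.....44...22..33
Authorship (.=original, N=cursor N): 1 1 . . . . . 4 4 . . . 2 2 . . 3 3
Index 8: author = 4

Answer: cursor 4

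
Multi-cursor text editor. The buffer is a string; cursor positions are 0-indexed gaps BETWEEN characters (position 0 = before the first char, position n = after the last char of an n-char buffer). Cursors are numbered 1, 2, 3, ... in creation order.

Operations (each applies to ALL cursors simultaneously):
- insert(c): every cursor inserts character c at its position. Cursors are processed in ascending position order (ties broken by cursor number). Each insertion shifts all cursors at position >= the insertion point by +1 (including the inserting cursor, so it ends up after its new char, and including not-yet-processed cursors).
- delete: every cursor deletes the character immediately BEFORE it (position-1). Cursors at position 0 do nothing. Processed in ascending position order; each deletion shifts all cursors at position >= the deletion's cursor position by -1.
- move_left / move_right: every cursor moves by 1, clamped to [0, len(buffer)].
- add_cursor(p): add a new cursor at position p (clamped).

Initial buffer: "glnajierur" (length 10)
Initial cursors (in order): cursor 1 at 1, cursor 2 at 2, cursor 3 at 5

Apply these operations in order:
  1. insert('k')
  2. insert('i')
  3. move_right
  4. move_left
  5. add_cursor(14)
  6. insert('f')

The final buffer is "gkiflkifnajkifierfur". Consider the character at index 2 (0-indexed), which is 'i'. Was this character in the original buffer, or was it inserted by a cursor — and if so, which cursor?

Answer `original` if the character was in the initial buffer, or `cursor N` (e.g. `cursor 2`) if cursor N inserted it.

After op 1 (insert('k')): buffer="gklknajkierur" (len 13), cursors c1@2 c2@4 c3@8, authorship .1.2...3.....
After op 2 (insert('i')): buffer="gkilkinajkiierur" (len 16), cursors c1@3 c2@6 c3@11, authorship .11.22...33.....
After op 3 (move_right): buffer="gkilkinajkiierur" (len 16), cursors c1@4 c2@7 c3@12, authorship .11.22...33.....
After op 4 (move_left): buffer="gkilkinajkiierur" (len 16), cursors c1@3 c2@6 c3@11, authorship .11.22...33.....
After op 5 (add_cursor(14)): buffer="gkilkinajkiierur" (len 16), cursors c1@3 c2@6 c3@11 c4@14, authorship .11.22...33.....
After op 6 (insert('f')): buffer="gkiflkifnajkifierfur" (len 20), cursors c1@4 c2@8 c3@14 c4@18, authorship .111.222...333...4..
Authorship (.=original, N=cursor N): . 1 1 1 . 2 2 2 . . . 3 3 3 . . . 4 . .
Index 2: author = 1

Answer: cursor 1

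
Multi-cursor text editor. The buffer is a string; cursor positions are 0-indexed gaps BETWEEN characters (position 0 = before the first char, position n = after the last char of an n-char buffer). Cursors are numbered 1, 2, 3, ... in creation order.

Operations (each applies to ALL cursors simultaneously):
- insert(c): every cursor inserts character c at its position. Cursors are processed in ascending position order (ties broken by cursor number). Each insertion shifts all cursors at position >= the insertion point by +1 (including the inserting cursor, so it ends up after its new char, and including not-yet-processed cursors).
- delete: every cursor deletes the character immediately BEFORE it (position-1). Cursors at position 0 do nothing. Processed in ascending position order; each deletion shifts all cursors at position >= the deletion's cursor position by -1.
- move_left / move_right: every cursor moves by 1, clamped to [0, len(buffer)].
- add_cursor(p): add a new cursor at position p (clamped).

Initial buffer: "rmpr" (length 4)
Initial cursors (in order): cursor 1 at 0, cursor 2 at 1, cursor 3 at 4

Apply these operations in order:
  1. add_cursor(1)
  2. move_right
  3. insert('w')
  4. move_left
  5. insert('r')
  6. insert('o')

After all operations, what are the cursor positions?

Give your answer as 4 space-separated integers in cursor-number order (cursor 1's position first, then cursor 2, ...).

Answer: 3 10 15 10

Derivation:
After op 1 (add_cursor(1)): buffer="rmpr" (len 4), cursors c1@0 c2@1 c4@1 c3@4, authorship ....
After op 2 (move_right): buffer="rmpr" (len 4), cursors c1@1 c2@2 c4@2 c3@4, authorship ....
After op 3 (insert('w')): buffer="rwmwwprw" (len 8), cursors c1@2 c2@5 c4@5 c3@8, authorship .1.24..3
After op 4 (move_left): buffer="rwmwwprw" (len 8), cursors c1@1 c2@4 c4@4 c3@7, authorship .1.24..3
After op 5 (insert('r')): buffer="rrwmwrrwprrw" (len 12), cursors c1@2 c2@7 c4@7 c3@11, authorship .11.2244..33
After op 6 (insert('o')): buffer="rrowmwrroowprrow" (len 16), cursors c1@3 c2@10 c4@10 c3@15, authorship .111.224244..333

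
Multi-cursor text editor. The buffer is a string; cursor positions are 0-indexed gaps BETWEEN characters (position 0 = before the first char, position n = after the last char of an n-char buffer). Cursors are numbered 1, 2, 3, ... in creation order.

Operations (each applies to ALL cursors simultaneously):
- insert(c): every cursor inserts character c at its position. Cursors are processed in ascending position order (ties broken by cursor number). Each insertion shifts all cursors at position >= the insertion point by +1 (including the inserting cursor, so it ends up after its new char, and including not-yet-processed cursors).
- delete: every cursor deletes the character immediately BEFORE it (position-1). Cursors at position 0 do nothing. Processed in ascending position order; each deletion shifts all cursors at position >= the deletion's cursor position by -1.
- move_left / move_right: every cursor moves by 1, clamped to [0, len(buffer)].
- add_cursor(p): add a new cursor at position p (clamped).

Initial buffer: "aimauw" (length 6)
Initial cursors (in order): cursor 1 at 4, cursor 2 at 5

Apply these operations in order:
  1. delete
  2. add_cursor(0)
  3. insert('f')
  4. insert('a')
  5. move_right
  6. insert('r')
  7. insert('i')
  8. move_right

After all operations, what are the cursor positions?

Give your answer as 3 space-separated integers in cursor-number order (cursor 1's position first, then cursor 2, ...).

After op 1 (delete): buffer="aimw" (len 4), cursors c1@3 c2@3, authorship ....
After op 2 (add_cursor(0)): buffer="aimw" (len 4), cursors c3@0 c1@3 c2@3, authorship ....
After op 3 (insert('f')): buffer="faimffw" (len 7), cursors c3@1 c1@6 c2@6, authorship 3...12.
After op 4 (insert('a')): buffer="faaimffaaw" (len 10), cursors c3@2 c1@9 c2@9, authorship 33...1212.
After op 5 (move_right): buffer="faaimffaaw" (len 10), cursors c3@3 c1@10 c2@10, authorship 33...1212.
After op 6 (insert('r')): buffer="faarimffaawrr" (len 13), cursors c3@4 c1@13 c2@13, authorship 33.3..1212.12
After op 7 (insert('i')): buffer="faariimffaawrrii" (len 16), cursors c3@5 c1@16 c2@16, authorship 33.33..1212.1212
After op 8 (move_right): buffer="faariimffaawrrii" (len 16), cursors c3@6 c1@16 c2@16, authorship 33.33..1212.1212

Answer: 16 16 6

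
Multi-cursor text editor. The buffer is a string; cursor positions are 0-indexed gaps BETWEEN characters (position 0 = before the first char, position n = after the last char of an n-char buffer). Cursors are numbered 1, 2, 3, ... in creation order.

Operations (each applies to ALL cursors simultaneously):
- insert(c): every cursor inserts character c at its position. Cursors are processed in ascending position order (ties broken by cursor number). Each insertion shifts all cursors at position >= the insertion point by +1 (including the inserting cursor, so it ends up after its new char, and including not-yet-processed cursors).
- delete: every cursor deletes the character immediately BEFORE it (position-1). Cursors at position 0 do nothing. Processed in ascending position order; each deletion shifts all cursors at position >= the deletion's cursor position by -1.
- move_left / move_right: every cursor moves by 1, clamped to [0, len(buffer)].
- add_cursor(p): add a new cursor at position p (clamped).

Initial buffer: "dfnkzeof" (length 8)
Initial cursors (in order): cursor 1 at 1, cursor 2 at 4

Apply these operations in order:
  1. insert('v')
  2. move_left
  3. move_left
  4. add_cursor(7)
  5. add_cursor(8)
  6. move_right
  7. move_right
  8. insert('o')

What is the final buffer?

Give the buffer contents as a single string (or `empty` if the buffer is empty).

After op 1 (insert('v')): buffer="dvfnkvzeof" (len 10), cursors c1@2 c2@6, authorship .1...2....
After op 2 (move_left): buffer="dvfnkvzeof" (len 10), cursors c1@1 c2@5, authorship .1...2....
After op 3 (move_left): buffer="dvfnkvzeof" (len 10), cursors c1@0 c2@4, authorship .1...2....
After op 4 (add_cursor(7)): buffer="dvfnkvzeof" (len 10), cursors c1@0 c2@4 c3@7, authorship .1...2....
After op 5 (add_cursor(8)): buffer="dvfnkvzeof" (len 10), cursors c1@0 c2@4 c3@7 c4@8, authorship .1...2....
After op 6 (move_right): buffer="dvfnkvzeof" (len 10), cursors c1@1 c2@5 c3@8 c4@9, authorship .1...2....
After op 7 (move_right): buffer="dvfnkvzeof" (len 10), cursors c1@2 c2@6 c3@9 c4@10, authorship .1...2....
After op 8 (insert('o')): buffer="dvofnkvozeoofo" (len 14), cursors c1@3 c2@8 c3@12 c4@14, authorship .11...22...3.4

Answer: dvofnkvozeoofo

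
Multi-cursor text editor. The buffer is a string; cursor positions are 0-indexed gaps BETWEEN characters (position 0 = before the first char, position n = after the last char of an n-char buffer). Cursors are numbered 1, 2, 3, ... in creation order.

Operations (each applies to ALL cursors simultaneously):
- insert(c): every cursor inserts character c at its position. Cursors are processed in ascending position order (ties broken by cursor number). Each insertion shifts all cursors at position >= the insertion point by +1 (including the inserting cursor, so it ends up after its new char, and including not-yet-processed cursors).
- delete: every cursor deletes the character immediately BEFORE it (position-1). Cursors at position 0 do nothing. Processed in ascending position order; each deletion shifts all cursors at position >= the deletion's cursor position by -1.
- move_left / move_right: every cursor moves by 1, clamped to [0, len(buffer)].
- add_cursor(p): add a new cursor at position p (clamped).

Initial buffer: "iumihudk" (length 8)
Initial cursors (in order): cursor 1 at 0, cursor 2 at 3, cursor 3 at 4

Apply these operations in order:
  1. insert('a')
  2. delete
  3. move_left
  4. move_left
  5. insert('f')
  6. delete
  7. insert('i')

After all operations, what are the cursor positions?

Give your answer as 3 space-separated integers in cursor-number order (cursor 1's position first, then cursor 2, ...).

After op 1 (insert('a')): buffer="aiumaiahudk" (len 11), cursors c1@1 c2@5 c3@7, authorship 1...2.3....
After op 2 (delete): buffer="iumihudk" (len 8), cursors c1@0 c2@3 c3@4, authorship ........
After op 3 (move_left): buffer="iumihudk" (len 8), cursors c1@0 c2@2 c3@3, authorship ........
After op 4 (move_left): buffer="iumihudk" (len 8), cursors c1@0 c2@1 c3@2, authorship ........
After op 5 (insert('f')): buffer="fifufmihudk" (len 11), cursors c1@1 c2@3 c3@5, authorship 1.2.3......
After op 6 (delete): buffer="iumihudk" (len 8), cursors c1@0 c2@1 c3@2, authorship ........
After op 7 (insert('i')): buffer="iiiuimihudk" (len 11), cursors c1@1 c2@3 c3@5, authorship 1.2.3......

Answer: 1 3 5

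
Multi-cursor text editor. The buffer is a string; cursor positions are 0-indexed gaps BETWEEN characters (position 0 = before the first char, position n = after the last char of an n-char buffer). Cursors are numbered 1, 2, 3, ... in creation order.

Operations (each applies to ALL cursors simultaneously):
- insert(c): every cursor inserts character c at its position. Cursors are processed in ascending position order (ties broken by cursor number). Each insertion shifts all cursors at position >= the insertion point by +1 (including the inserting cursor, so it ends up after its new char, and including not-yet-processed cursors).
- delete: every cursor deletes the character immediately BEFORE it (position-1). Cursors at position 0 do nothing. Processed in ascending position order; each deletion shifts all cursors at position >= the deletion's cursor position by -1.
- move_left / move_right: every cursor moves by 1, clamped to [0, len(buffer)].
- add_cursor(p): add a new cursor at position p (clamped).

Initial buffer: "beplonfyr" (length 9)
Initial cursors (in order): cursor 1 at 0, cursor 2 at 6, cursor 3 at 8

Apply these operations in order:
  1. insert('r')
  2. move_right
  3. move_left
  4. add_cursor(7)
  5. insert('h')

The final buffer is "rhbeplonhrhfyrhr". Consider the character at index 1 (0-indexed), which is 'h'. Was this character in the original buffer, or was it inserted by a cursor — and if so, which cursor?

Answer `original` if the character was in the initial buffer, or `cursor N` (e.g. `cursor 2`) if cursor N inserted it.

After op 1 (insert('r')): buffer="rbeplonrfyrr" (len 12), cursors c1@1 c2@8 c3@11, authorship 1......2..3.
After op 2 (move_right): buffer="rbeplonrfyrr" (len 12), cursors c1@2 c2@9 c3@12, authorship 1......2..3.
After op 3 (move_left): buffer="rbeplonrfyrr" (len 12), cursors c1@1 c2@8 c3@11, authorship 1......2..3.
After op 4 (add_cursor(7)): buffer="rbeplonrfyrr" (len 12), cursors c1@1 c4@7 c2@8 c3@11, authorship 1......2..3.
After op 5 (insert('h')): buffer="rhbeplonhrhfyrhr" (len 16), cursors c1@2 c4@9 c2@11 c3@15, authorship 11......422..33.
Authorship (.=original, N=cursor N): 1 1 . . . . . . 4 2 2 . . 3 3 .
Index 1: author = 1

Answer: cursor 1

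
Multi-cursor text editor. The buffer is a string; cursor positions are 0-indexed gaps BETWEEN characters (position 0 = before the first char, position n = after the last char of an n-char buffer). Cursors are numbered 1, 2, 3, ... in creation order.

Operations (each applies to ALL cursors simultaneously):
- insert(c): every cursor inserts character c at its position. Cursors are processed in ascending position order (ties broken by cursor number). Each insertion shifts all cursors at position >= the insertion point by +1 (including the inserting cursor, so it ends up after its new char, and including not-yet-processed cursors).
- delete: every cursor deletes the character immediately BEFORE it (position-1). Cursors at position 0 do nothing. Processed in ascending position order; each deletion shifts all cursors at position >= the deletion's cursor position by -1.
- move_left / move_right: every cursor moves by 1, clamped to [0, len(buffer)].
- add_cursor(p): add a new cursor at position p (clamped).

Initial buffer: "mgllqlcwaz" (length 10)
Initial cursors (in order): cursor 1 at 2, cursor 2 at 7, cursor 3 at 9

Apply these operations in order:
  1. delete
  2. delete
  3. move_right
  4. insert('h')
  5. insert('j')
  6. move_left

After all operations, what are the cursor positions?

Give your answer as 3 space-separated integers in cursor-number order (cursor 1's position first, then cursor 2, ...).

After op 1 (delete): buffer="mllqlwz" (len 7), cursors c1@1 c2@5 c3@6, authorship .......
After op 2 (delete): buffer="llqz" (len 4), cursors c1@0 c2@3 c3@3, authorship ....
After op 3 (move_right): buffer="llqz" (len 4), cursors c1@1 c2@4 c3@4, authorship ....
After op 4 (insert('h')): buffer="lhlqzhh" (len 7), cursors c1@2 c2@7 c3@7, authorship .1...23
After op 5 (insert('j')): buffer="lhjlqzhhjj" (len 10), cursors c1@3 c2@10 c3@10, authorship .11...2323
After op 6 (move_left): buffer="lhjlqzhhjj" (len 10), cursors c1@2 c2@9 c3@9, authorship .11...2323

Answer: 2 9 9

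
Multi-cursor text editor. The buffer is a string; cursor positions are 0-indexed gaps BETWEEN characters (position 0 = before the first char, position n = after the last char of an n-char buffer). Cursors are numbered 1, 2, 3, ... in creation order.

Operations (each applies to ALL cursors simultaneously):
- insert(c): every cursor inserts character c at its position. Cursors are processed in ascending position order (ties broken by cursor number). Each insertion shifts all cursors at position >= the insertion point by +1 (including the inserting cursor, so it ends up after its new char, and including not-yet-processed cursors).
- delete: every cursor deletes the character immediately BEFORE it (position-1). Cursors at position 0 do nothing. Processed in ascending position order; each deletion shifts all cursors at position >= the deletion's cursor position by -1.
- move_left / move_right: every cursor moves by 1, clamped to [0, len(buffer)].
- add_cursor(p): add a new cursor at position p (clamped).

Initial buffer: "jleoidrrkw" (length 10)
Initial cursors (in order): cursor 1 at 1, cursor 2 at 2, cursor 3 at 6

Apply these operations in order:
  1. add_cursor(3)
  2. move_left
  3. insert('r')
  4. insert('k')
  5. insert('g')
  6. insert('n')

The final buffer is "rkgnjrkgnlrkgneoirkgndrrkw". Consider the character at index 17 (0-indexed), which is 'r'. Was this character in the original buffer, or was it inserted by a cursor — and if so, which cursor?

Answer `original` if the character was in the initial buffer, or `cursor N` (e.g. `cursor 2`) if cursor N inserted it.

After op 1 (add_cursor(3)): buffer="jleoidrrkw" (len 10), cursors c1@1 c2@2 c4@3 c3@6, authorship ..........
After op 2 (move_left): buffer="jleoidrrkw" (len 10), cursors c1@0 c2@1 c4@2 c3@5, authorship ..........
After op 3 (insert('r')): buffer="rjrlreoirdrrkw" (len 14), cursors c1@1 c2@3 c4@5 c3@9, authorship 1.2.4...3.....
After op 4 (insert('k')): buffer="rkjrklrkeoirkdrrkw" (len 18), cursors c1@2 c2@5 c4@8 c3@13, authorship 11.22.44...33.....
After op 5 (insert('g')): buffer="rkgjrkglrkgeoirkgdrrkw" (len 22), cursors c1@3 c2@7 c4@11 c3@17, authorship 111.222.444...333.....
After op 6 (insert('n')): buffer="rkgnjrkgnlrkgneoirkgndrrkw" (len 26), cursors c1@4 c2@9 c4@14 c3@21, authorship 1111.2222.4444...3333.....
Authorship (.=original, N=cursor N): 1 1 1 1 . 2 2 2 2 . 4 4 4 4 . . . 3 3 3 3 . . . . .
Index 17: author = 3

Answer: cursor 3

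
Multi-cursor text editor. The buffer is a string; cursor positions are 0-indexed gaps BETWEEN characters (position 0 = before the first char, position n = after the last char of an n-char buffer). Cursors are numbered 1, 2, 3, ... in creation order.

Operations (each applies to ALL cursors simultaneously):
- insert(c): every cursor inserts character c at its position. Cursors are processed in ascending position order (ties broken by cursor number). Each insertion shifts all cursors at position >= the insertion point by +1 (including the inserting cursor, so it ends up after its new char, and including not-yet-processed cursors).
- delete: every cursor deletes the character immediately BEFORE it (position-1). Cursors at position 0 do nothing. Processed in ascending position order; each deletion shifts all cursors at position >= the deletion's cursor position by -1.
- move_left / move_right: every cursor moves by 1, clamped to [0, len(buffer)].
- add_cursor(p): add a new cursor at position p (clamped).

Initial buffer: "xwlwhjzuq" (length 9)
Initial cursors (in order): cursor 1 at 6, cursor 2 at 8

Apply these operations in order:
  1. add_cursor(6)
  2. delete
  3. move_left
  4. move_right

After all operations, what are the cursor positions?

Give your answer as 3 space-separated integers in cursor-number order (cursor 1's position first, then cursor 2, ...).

After op 1 (add_cursor(6)): buffer="xwlwhjzuq" (len 9), cursors c1@6 c3@6 c2@8, authorship .........
After op 2 (delete): buffer="xwlwzq" (len 6), cursors c1@4 c3@4 c2@5, authorship ......
After op 3 (move_left): buffer="xwlwzq" (len 6), cursors c1@3 c3@3 c2@4, authorship ......
After op 4 (move_right): buffer="xwlwzq" (len 6), cursors c1@4 c3@4 c2@5, authorship ......

Answer: 4 5 4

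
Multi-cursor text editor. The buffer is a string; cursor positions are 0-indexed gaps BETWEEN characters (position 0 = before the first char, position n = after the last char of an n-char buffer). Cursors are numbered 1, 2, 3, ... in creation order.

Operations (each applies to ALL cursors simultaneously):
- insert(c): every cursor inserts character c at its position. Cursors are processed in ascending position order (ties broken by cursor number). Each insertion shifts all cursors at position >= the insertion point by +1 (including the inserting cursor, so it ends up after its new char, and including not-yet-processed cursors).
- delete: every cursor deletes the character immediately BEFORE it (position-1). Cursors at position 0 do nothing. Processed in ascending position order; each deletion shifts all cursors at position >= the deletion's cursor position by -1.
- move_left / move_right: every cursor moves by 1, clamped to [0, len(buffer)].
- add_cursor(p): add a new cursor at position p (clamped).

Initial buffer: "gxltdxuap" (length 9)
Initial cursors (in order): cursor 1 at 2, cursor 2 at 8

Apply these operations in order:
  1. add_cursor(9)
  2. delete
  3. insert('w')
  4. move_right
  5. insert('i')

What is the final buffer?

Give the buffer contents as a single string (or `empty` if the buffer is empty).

After op 1 (add_cursor(9)): buffer="gxltdxuap" (len 9), cursors c1@2 c2@8 c3@9, authorship .........
After op 2 (delete): buffer="gltdxu" (len 6), cursors c1@1 c2@6 c3@6, authorship ......
After op 3 (insert('w')): buffer="gwltdxuww" (len 9), cursors c1@2 c2@9 c3@9, authorship .1.....23
After op 4 (move_right): buffer="gwltdxuww" (len 9), cursors c1@3 c2@9 c3@9, authorship .1.....23
After op 5 (insert('i')): buffer="gwlitdxuwwii" (len 12), cursors c1@4 c2@12 c3@12, authorship .1.1....2323

Answer: gwlitdxuwwii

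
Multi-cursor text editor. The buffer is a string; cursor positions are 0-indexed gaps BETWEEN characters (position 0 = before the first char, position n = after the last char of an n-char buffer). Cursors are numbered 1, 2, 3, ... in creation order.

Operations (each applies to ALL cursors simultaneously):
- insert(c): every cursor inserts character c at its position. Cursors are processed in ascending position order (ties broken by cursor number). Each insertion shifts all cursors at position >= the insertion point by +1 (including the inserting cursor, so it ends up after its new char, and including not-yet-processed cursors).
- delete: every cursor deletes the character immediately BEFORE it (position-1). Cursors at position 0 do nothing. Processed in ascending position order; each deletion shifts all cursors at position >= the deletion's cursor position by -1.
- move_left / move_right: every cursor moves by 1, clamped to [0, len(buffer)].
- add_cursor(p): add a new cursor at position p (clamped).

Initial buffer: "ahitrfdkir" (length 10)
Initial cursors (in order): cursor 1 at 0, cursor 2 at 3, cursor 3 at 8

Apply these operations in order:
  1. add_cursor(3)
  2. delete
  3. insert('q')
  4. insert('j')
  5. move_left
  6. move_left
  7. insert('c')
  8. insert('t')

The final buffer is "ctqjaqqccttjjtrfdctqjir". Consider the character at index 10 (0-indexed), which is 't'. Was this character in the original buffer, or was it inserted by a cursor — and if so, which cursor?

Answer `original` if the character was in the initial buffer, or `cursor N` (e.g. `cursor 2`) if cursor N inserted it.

After op 1 (add_cursor(3)): buffer="ahitrfdkir" (len 10), cursors c1@0 c2@3 c4@3 c3@8, authorship ..........
After op 2 (delete): buffer="atrfdir" (len 7), cursors c1@0 c2@1 c4@1 c3@5, authorship .......
After op 3 (insert('q')): buffer="qaqqtrfdqir" (len 11), cursors c1@1 c2@4 c4@4 c3@9, authorship 1.24....3..
After op 4 (insert('j')): buffer="qjaqqjjtrfdqjir" (len 15), cursors c1@2 c2@7 c4@7 c3@13, authorship 11.2424....33..
After op 5 (move_left): buffer="qjaqqjjtrfdqjir" (len 15), cursors c1@1 c2@6 c4@6 c3@12, authorship 11.2424....33..
After op 6 (move_left): buffer="qjaqqjjtrfdqjir" (len 15), cursors c1@0 c2@5 c4@5 c3@11, authorship 11.2424....33..
After op 7 (insert('c')): buffer="cqjaqqccjjtrfdcqjir" (len 19), cursors c1@1 c2@8 c4@8 c3@15, authorship 111.242424....333..
After op 8 (insert('t')): buffer="ctqjaqqccttjjtrfdctqjir" (len 23), cursors c1@2 c2@11 c4@11 c3@19, authorship 1111.24242424....3333..
Authorship (.=original, N=cursor N): 1 1 1 1 . 2 4 2 4 2 4 2 4 . . . . 3 3 3 3 . .
Index 10: author = 4

Answer: cursor 4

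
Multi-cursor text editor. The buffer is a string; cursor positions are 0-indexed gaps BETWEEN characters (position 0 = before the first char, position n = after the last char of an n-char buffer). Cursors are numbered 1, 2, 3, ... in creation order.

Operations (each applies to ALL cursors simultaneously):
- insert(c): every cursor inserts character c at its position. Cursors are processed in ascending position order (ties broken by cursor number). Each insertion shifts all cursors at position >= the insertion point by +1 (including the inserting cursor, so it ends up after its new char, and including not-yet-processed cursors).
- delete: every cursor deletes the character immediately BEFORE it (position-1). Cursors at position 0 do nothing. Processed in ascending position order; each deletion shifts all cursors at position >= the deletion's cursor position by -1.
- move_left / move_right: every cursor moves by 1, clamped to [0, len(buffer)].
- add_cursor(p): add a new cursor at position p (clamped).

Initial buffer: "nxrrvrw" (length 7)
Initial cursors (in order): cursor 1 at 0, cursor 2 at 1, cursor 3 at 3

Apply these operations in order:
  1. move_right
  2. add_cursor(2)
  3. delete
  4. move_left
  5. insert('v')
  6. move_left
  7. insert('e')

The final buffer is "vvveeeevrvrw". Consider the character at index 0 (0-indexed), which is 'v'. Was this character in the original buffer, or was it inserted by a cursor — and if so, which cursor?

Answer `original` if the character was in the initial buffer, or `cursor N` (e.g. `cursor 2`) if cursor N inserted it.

Answer: cursor 1

Derivation:
After op 1 (move_right): buffer="nxrrvrw" (len 7), cursors c1@1 c2@2 c3@4, authorship .......
After op 2 (add_cursor(2)): buffer="nxrrvrw" (len 7), cursors c1@1 c2@2 c4@2 c3@4, authorship .......
After op 3 (delete): buffer="rvrw" (len 4), cursors c1@0 c2@0 c4@0 c3@1, authorship ....
After op 4 (move_left): buffer="rvrw" (len 4), cursors c1@0 c2@0 c3@0 c4@0, authorship ....
After op 5 (insert('v')): buffer="vvvvrvrw" (len 8), cursors c1@4 c2@4 c3@4 c4@4, authorship 1234....
After op 6 (move_left): buffer="vvvvrvrw" (len 8), cursors c1@3 c2@3 c3@3 c4@3, authorship 1234....
After op 7 (insert('e')): buffer="vvveeeevrvrw" (len 12), cursors c1@7 c2@7 c3@7 c4@7, authorship 12312344....
Authorship (.=original, N=cursor N): 1 2 3 1 2 3 4 4 . . . .
Index 0: author = 1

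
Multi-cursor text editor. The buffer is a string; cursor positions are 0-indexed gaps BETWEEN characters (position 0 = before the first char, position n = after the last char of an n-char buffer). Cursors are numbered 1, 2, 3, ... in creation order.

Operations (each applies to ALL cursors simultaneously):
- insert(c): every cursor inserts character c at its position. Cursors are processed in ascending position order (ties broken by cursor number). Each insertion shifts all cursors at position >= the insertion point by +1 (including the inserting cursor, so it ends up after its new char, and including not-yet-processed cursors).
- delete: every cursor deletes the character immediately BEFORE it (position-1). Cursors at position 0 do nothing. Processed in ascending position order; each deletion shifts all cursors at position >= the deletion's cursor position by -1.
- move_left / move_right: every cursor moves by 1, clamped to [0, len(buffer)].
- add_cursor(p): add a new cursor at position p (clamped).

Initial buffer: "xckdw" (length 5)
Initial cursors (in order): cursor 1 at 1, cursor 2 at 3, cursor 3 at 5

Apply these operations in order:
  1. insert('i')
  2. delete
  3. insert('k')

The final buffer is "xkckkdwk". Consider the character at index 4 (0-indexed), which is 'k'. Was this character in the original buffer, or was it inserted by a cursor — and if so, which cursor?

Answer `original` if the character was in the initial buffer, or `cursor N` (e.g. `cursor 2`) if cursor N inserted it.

Answer: cursor 2

Derivation:
After op 1 (insert('i')): buffer="xickidwi" (len 8), cursors c1@2 c2@5 c3@8, authorship .1..2..3
After op 2 (delete): buffer="xckdw" (len 5), cursors c1@1 c2@3 c3@5, authorship .....
After op 3 (insert('k')): buffer="xkckkdwk" (len 8), cursors c1@2 c2@5 c3@8, authorship .1..2..3
Authorship (.=original, N=cursor N): . 1 . . 2 . . 3
Index 4: author = 2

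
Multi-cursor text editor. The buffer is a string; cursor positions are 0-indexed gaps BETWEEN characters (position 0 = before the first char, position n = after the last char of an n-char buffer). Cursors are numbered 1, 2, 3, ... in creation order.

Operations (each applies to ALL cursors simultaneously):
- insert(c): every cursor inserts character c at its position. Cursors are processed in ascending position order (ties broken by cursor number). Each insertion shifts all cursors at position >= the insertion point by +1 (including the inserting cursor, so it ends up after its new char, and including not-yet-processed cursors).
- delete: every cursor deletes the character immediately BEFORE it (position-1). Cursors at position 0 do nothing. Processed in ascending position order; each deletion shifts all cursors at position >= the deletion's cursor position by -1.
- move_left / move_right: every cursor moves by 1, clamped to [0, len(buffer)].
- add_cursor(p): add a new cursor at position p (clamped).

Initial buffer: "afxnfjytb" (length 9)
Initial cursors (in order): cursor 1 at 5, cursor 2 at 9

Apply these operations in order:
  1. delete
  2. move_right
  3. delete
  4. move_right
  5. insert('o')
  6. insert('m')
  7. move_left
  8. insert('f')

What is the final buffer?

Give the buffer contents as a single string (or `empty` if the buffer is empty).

Answer: afxnyoomffm

Derivation:
After op 1 (delete): buffer="afxnjyt" (len 7), cursors c1@4 c2@7, authorship .......
After op 2 (move_right): buffer="afxnjyt" (len 7), cursors c1@5 c2@7, authorship .......
After op 3 (delete): buffer="afxny" (len 5), cursors c1@4 c2@5, authorship .....
After op 4 (move_right): buffer="afxny" (len 5), cursors c1@5 c2@5, authorship .....
After op 5 (insert('o')): buffer="afxnyoo" (len 7), cursors c1@7 c2@7, authorship .....12
After op 6 (insert('m')): buffer="afxnyoomm" (len 9), cursors c1@9 c2@9, authorship .....1212
After op 7 (move_left): buffer="afxnyoomm" (len 9), cursors c1@8 c2@8, authorship .....1212
After op 8 (insert('f')): buffer="afxnyoomffm" (len 11), cursors c1@10 c2@10, authorship .....121122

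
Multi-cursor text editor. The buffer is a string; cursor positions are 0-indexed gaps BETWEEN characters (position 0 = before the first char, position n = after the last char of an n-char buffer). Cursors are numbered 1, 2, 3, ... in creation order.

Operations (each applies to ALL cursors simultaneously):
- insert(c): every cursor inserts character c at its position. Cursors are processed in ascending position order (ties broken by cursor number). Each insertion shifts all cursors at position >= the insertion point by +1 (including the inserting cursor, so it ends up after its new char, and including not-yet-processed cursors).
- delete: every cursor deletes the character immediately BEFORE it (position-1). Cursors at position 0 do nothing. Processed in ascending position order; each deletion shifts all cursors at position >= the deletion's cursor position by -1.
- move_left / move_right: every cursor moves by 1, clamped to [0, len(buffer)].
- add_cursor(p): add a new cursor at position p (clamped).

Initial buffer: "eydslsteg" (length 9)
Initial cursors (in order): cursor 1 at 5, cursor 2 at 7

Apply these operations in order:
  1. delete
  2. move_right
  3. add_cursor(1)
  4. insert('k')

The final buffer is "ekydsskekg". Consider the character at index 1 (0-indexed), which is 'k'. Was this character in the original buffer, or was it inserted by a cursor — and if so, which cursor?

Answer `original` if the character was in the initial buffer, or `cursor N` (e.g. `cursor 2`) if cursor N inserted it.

Answer: cursor 3

Derivation:
After op 1 (delete): buffer="eydsseg" (len 7), cursors c1@4 c2@5, authorship .......
After op 2 (move_right): buffer="eydsseg" (len 7), cursors c1@5 c2@6, authorship .......
After op 3 (add_cursor(1)): buffer="eydsseg" (len 7), cursors c3@1 c1@5 c2@6, authorship .......
After op 4 (insert('k')): buffer="ekydsskekg" (len 10), cursors c3@2 c1@7 c2@9, authorship .3....1.2.
Authorship (.=original, N=cursor N): . 3 . . . . 1 . 2 .
Index 1: author = 3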